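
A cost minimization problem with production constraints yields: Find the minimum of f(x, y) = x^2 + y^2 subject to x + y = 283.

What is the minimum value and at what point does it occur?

Substitute y = 283 - x into f(x,y) = x^2 + y^2:
g(x) = x^2 + (283 - x)^2 = 2x^2 - 566x + 80089
g'(x) = 4x - 566 = 0  =>  x = 283/2
y = 283 - 283/2 = 283/2
Minimum value = (283/2)^2 + (283/2)^2 = 80089/2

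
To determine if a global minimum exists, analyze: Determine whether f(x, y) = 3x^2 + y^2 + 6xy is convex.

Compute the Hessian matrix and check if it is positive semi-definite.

f(x,y) = 3x^2 + y^2 + 6xy
Hessian H = [[6, 6], [6, 2]]
trace(H) = 8, det(H) = -24
Eigenvalues: (8 +/- sqrt(160)) / 2 = 10.32, -2.325
Since not both eigenvalues positive, f is neither convex nor concave.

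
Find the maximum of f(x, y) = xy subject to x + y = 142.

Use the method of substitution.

Substitute y = 142 - x into f(x,y) = xy:
g(x) = x(142 - x) = 142x - x^2
g'(x) = 142 - 2x = 0  =>  x = 71
y = 142 - 71 = 71
Maximum value = 71 * 71 = 5041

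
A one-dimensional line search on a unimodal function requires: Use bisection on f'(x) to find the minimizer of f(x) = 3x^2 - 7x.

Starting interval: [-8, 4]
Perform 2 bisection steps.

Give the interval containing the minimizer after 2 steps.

Finding critical point of f(x) = 3x^2 - 7x using bisection on f'(x) = 6x + -7.
f'(x) = 0 when x = 7/6.
Starting interval: [-8, 4]
Step 1: mid = -2, f'(mid) = -19, new interval = [-2, 4]
Step 2: mid = 1, f'(mid) = -1, new interval = [1, 4]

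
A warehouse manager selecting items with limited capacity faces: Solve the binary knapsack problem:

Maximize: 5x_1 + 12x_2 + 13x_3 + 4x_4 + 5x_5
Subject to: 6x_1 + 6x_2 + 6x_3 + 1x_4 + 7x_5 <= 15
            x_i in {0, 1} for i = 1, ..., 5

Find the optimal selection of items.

Items: item 1 (v=5, w=6), item 2 (v=12, w=6), item 3 (v=13, w=6), item 4 (v=4, w=1), item 5 (v=5, w=7)
Capacity: 15
Checking all 32 subsets (w = total weight, v = total value):
  {}: w = 0, v = 0
  {1}: w = 6, v = 5
  {2}: w = 6, v = 12
  {3}: w = 6, v = 13
  {4}: w = 1, v = 4
  {5}: w = 7, v = 5
  {1, 2}: w = 12, v = 17
  {1, 3}: w = 12, v = 18
  {1, 4}: w = 7, v = 9
  {1, 5}: w = 13, v = 10
  {2, 3}: w = 12, v = 25
  {2, 4}: w = 7, v = 16
  {2, 5}: w = 13, v = 17
  {3, 4}: w = 7, v = 17
  {3, 5}: w = 13, v = 18
  {4, 5}: w = 8, v = 9
  {1, 2, 3}: w = 18 > 15, infeasible
  {1, 2, 4}: w = 13, v = 21
  {1, 2, 5}: w = 19 > 15, infeasible
  {1, 3, 4}: w = 13, v = 22
  {1, 3, 5}: w = 19 > 15, infeasible
  {1, 4, 5}: w = 14, v = 14
  {2, 3, 4}: w = 13, v = 29
  {2, 3, 5}: w = 19 > 15, infeasible
  {2, 4, 5}: w = 14, v = 21
  {3, 4, 5}: w = 14, v = 22
  {1, 2, 3, 4}: w = 19 > 15, infeasible
  {1, 2, 3, 5}: w = 25 > 15, infeasible
  {1, 2, 4, 5}: w = 20 > 15, infeasible
  {1, 3, 4, 5}: w = 20 > 15, infeasible
  {2, 3, 4, 5}: w = 20 > 15, infeasible
  {1, 2, 3, 4, 5}: w = 26 > 15, infeasible
Best feasible subset: items [2, 3, 4]
Total weight: 13 <= 15, total value: 29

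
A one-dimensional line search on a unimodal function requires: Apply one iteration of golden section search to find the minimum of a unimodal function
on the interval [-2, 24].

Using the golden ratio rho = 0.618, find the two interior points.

Golden section search on [-2, 24].
Golden ratio rho = 0.618 (approx).
Interior points:
  x_1 = -2 + (1-0.618)*26 = 7.9320
  x_2 = -2 + 0.618*26 = 14.0680
Compare f(x_1) and f(x_2) to determine which subinterval to keep.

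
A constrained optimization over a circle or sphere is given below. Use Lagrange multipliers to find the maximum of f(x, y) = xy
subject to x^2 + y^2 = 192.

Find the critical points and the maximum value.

Lagrange conditions: y = 2*lambda*x and x = 2*lambda*y
If x = 0 then y = 0, violating the constraint, so x, y != 0.
Dividing: y/x = x/y => x^2 = y^2 => y = x or y = -x
Constraint: 2x^2 = 192 => x^2 = 96 => x = +/-sqrt(96)
Critical points: (sqrt(96), sqrt(96)), (-sqrt(96), -sqrt(96)), (sqrt(96), -sqrt(96)), (-sqrt(96), sqrt(96))
  y = x:  xy = x^2 = 96  at (sqrt(96), sqrt(96)) and (-sqrt(96), -sqrt(96))
  y = -x: xy = -x^2 = -96 at (sqrt(96), -sqrt(96)) and (-sqrt(96), sqrt(96))
Maximum xy = 96 at (sqrt(96), sqrt(96)) and (-sqrt(96), -sqrt(96))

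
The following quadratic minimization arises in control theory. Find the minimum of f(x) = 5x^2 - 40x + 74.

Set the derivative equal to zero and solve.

f(x) = 5x^2 - 40x + 74
f'(x) = 10x + (-40) = 0
x = 40/10 = 4
f(4) = -6
Since f''(x) = 10 > 0, this is a minimum.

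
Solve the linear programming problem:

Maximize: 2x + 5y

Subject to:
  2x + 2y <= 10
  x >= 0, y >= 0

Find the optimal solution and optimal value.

The feasible region has vertices at [(0, 0), (5, 0), (0, 5)].
Checking objective 2x + 5y at each vertex:
  (0, 0): 2*0 + 5*0 = 0
  (5, 0): 2*5 + 5*0 = 10
  (0, 5): 2*0 + 5*5 = 25
Maximum is 25 at (0, 5).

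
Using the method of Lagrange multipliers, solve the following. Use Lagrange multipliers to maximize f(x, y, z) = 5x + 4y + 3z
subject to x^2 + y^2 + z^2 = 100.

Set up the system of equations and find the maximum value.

Lagrange conditions: 5 = 2*lambda*x, 4 = 2*lambda*y, 3 = 2*lambda*z
So x:5 = y:4 = z:3, i.e. x = 5t, y = 4t, z = 3t
Constraint: t^2*(5^2 + 4^2 + 3^2) = 100
  t^2 * 50 = 100  =>  t = sqrt(2)
Maximum = 5*5t + 4*4t + 3*3t = 50*sqrt(2) = sqrt(5000)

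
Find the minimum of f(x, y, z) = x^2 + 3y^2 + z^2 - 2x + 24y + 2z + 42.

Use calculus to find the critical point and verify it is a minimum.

f(x,y,z) = x^2 + 3y^2 + z^2 - 2x + 24y + 2z + 42
df/dx = 2x + (-2) = 0 => x = 1
df/dy = 6y + (24) = 0 => y = -4
df/dz = 2z + (2) = 0 => z = -1
f(1,-4,-1) = 1*(1)^2 + 3*(-4)^2 + 1*(-1)^2 + -2*(1) + 24*(-4) + 2*(-1) + 42 = -8
Hessian is diagonal with entries 2, 6, 2 > 0, confirmed minimum.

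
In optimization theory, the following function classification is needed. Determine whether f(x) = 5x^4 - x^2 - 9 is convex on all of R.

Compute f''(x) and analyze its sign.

f(x) = 5x^4 - x^2 - 9
f'(x) = 20x^3 + -2x
f''(x) = 60x^2 + -2
f''(0) = -2 < 0, so not convex near x = 0
Therefore, f is not globally convex on R.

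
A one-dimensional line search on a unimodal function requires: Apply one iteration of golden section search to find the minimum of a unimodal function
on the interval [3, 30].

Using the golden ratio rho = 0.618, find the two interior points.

Golden section search on [3, 30].
Golden ratio rho = 0.618 (approx).
Interior points:
  x_1 = 3 + (1-0.618)*27 = 13.3140
  x_2 = 3 + 0.618*27 = 19.6860
Compare f(x_1) and f(x_2) to determine which subinterval to keep.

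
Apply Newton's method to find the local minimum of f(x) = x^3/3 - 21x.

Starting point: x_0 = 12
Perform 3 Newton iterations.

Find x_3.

f(x) = x^3/3 - 21x
f'(x) = x^2 - 21, f''(x) = 2x
Newton update: x_{n+1} = x_n - (x_n^2 - 21)/(2*x_n)
Step 1: x_0 = 12, f'=123, f''=24, x_1 = 55/8
Step 2: x_1 = 55/8, f'=1681/64, f''=55/4, x_2 = 4369/880
Step 3: x_2 = 4369/880, f'=2825761/774400, f''=4369/440, x_3 = 35350561/7689440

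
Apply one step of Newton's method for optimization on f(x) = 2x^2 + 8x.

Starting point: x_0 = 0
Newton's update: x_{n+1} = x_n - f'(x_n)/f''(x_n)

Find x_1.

f(x) = 2x^2 + 8x
f'(x) = 4x + (8), f''(x) = 4
Newton step: x_1 = x_0 - f'(x_0)/f''(x_0)
f'(0) = 8
x_1 = 0 - 8/4 = -2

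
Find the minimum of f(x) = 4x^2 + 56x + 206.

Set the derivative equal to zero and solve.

f(x) = 4x^2 + 56x + 206
f'(x) = 8x + (56) = 0
x = -56/8 = -7
f(-7) = 10
Since f''(x) = 8 > 0, this is a minimum.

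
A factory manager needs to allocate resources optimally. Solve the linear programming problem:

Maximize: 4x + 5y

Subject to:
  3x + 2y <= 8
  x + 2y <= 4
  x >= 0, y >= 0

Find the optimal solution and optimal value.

Feasible vertices: (0, 0), (0, 2), (2, 1), (8/3, 0)
Objective 4x + 5y at each:
  (0, 0): 0
  (0, 2): 10
  (2, 1): 13
  (8/3, 0): 32/3
Maximum is 13 at (2, 1).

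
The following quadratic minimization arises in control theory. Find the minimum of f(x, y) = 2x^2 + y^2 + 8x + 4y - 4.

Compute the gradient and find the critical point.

f(x,y) = 2x^2 + y^2 + 8x + 4y - 4
df/dx = 4x + (8) = 0  =>  x = -2
df/dy = 2y + (4) = 0  =>  y = -2
f(-2, -2) = 2*(-2)^2 + 1*(-2)^2 + 8*(-2) + 4*(-2) + -4 = -16
Hessian is diagonal with entries 4, 2 > 0, so this is a minimum.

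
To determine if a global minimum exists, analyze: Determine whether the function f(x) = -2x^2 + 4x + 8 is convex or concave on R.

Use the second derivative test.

f(x) = -2x^2 + 4x + 8
f'(x) = -4x + 4
f''(x) = -4
Since f''(x) = -4 < 0 for all x, f is concave on R.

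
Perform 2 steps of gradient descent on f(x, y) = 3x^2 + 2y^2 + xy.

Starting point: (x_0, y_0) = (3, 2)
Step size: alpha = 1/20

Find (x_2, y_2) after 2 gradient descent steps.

f(x,y) = 3x^2 + 2y^2 + xy
grad_x = 6x + 1y, grad_y = 4y + 1x
Step 1: grad = (20, 11), (2, 29/20)
Step 2: grad = (269/20, 39/5), (531/400, 53/50)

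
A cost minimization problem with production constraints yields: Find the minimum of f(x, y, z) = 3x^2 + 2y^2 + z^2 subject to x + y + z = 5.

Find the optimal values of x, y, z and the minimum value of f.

Using Lagrange multipliers on f = 3x^2 + 2y^2 + z^2 with constraint x + y + z = 5:
Conditions: 2*3*x = lambda, 2*2*y = lambda, 2*1*z = lambda
So x = lambda/6, y = lambda/4, z = lambda/2
Substituting into constraint: lambda * (11/12) = 5
lambda = 60/11
x = 10/11, y = 15/11, z = 30/11
Minimum value = 150/11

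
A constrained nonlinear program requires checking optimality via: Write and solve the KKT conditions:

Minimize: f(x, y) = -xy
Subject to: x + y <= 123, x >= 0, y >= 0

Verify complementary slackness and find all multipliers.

Problem: min -xy s.t. x + y <= 123 (multiplier lambda), x >= 0 (mu_x), y >= 0 (mu_y)
KKT stationarity: -y + lambda - mu_x = 0, -x + lambda - mu_y = 0, with lambda, mu_x, mu_y >= 0
Complementary slackness: lambda*(x + y - 123) = 0, mu_x*x = 0, mu_y*y = 0
If lambda = 0: y = -mu_x <= 0 and x = -mu_y <= 0 force x = y = 0 with f = 0; but x = y = 123/2 is feasible with f = -15129/4 < 0, so this is not the minimum. Hence lambda > 0 and x + y = 123.
Try x > 0, y > 0 (so mu_x = mu_y = 0): y = lambda, x = lambda => x = y = lambda
x + y = 123 => 2*lambda = 123 => lambda = 123/2
x* = y* = 123/2 > 0, consistent with mu_x = mu_y = 0.
(Any feasible point with x = 0 or y = 0 has f = 0 > -15129/4, so the minimum is not on those boundaries.)
min(-xy) = -15129/4 (i.e. max xy = 15129/4)
Multipliers: lambda = 123/2, mu_x = 0, mu_y = 0
Complementary slackness: lambda*(x + y - 123) = 123/2*(123/2 + 123/2 - 123) = 0, mu_x*x = 0*123/2 = 0, mu_y*y = 0*123/2 = 0. Satisfied.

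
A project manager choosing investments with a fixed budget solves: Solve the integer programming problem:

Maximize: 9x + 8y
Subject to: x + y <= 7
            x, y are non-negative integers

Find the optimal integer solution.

Objective: 9x + 8y, constraint: x + y <= 7
Coefficient of x is 9 >= coefficient of y is 8, so allocate the entire budget to x.
Optimal: x = 7, y = 0, value = 63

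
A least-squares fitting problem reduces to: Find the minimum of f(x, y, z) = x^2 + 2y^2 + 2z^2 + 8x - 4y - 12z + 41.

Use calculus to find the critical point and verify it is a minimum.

f(x,y,z) = x^2 + 2y^2 + 2z^2 + 8x - 4y - 12z + 41
df/dx = 2x + (8) = 0 => x = -4
df/dy = 4y + (-4) = 0 => y = 1
df/dz = 4z + (-12) = 0 => z = 3
f(-4,1,3) = 1*(-4)^2 + 2*(1)^2 + 2*(3)^2 + 8*(-4) + -4*(1) + -12*(3) + 41 = 5
Hessian is diagonal with entries 2, 4, 4 > 0, confirmed minimum.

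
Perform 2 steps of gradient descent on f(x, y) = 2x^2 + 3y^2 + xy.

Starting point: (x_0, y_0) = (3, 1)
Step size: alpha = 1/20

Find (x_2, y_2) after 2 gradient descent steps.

f(x,y) = 2x^2 + 3y^2 + xy
grad_x = 4x + 1y, grad_y = 6y + 1x
Step 1: grad = (13, 9), (47/20, 11/20)
Step 2: grad = (199/20, 113/20), (741/400, 107/400)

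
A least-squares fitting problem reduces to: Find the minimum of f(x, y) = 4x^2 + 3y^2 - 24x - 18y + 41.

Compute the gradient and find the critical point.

f(x,y) = 4x^2 + 3y^2 - 24x - 18y + 41
df/dx = 8x + (-24) = 0  =>  x = 3
df/dy = 6y + (-18) = 0  =>  y = 3
f(3, 3) = 4*(3)^2 + 3*(3)^2 + -24*(3) + -18*(3) + 41 = -22
Hessian is diagonal with entries 8, 6 > 0, so this is a minimum.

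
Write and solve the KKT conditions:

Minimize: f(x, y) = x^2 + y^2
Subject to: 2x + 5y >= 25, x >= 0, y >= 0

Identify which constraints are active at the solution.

KKT conditions for min x^2 + y^2 s.t. 2x + 5y >= 25, x >= 0, y >= 0:
Stationarity: 2x = mu*2 + mu_x, 2y = mu*5 + mu_y, with mu, mu_x, mu_y >= 0
Complementary slackness: mu*(2x + 5y - 25) = 0, mu_x*x = 0, mu_y*y = 0
(0, 0) is infeasible (2*0 + 5*0 < 25), so if mu = 0 stationarity would force x = mu_x/2 >= 0, y = mu_y/2 >= 0 with mu_x*x = mu_y*y = 0, i.e. x = y = 0: contradiction. Hence mu > 0 and 2x + 5y = 25 is active.
Try x > 0, y > 0 (so mu_x = mu_y = 0): x = 2*mu/2, y = 5*mu/2
Substitute: 2*(2*mu/2) + 5*(5*mu/2) = 25
  mu*29/2 = 25 => mu = 50/29
x* = 50/29 > 0, y* = 125/29 > 0, consistent with mu_x = mu_y = 0.
f is convex and the constraints are linear, so this KKT point is the global minimum.
f* = 625/29
Active constraints: 2x + 5y >= 25 (holds with equality, mu = 50/29 > 0); x >= 0 and y >= 0 are inactive (mu_x = mu_y = 0).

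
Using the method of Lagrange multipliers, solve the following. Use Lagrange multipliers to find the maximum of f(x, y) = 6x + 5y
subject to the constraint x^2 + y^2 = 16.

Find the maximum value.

Set up Lagrange conditions: grad f = lambda * grad g
  6 = 2*lambda*x
  5 = 2*lambda*y
From these: x/y = 6/5, so x = 6t, y = 5t for some t.
Substitute into constraint: (6t)^2 + (5t)^2 = 16
  t^2 * 61 = 16
  t = sqrt(16/61)
Maximum = 6*x + 5*y = (6^2 + 5^2)*t = 61 * sqrt(16/61) = sqrt(976)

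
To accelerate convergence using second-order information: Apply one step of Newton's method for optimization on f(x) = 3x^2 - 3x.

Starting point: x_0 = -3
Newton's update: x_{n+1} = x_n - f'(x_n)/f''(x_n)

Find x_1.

f(x) = 3x^2 - 3x
f'(x) = 6x + (-3), f''(x) = 6
Newton step: x_1 = x_0 - f'(x_0)/f''(x_0)
f'(-3) = -21
x_1 = -3 - -21/6 = 1/2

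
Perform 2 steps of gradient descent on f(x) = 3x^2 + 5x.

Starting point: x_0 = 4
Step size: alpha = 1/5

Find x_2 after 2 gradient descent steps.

f(x) = 3x^2 + 5x, f'(x) = 6x + (5)
Step 1: f'(4) = 29, x_1 = 4 - 1/5 * 29 = -9/5
Step 2: f'(-9/5) = -29/5, x_2 = -9/5 - 1/5 * -29/5 = -16/25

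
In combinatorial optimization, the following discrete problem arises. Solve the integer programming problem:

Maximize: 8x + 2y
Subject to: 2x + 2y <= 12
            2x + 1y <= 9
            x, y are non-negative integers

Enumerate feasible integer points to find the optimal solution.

Constraint 1: 2x + 2y <= 12
Constraint 2: 2x + 1y <= 9
Feasible x range (need y >= 0): 0 <= x <= min(12/2, 9/2) => x in {0, ..., 4}.
Enumerate feasible integer points row by row (the coefficient of y is 2 > 0, so for each x the largest feasible y gives the best value):
  x = 0: y <= min((12 - 2*0)/2, (9 - 2*0)/1) => y in {0, ..., 6}; best 8*0 + 2*6 = 12
  x = 1: y <= min((12 - 2*1)/2, (9 - 2*1)/1) => y in {0, ..., 5}; best 8*1 + 2*5 = 18
  x = 2: y <= min((12 - 2*2)/2, (9 - 2*2)/1) => y in {0, ..., 4}; best 8*2 + 2*4 = 24
  x = 3: y <= min((12 - 2*3)/2, (9 - 2*3)/1) => y in {0, ..., 3}; best 8*3 + 2*3 = 30
  x = 4: y <= min((12 - 2*4)/2, (9 - 2*4)/1) => y in {0, ..., 1}; best 8*4 + 2*1 = 34
The maximum 8x + 2y = 34 is achieved at x = 4, y = 1.
Check: 2*4 + 2*1 = 10 <= 12 and 2*4 + 1*1 = 9 <= 9.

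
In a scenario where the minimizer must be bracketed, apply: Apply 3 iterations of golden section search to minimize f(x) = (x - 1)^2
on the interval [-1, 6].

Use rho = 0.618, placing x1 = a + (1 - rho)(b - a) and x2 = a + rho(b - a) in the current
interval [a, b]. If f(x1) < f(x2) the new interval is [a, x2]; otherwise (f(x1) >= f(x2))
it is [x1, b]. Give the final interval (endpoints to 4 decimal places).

Golden section search for min of f(x) = (x - 1)^2 on [-1, 6].
Each step: x1 = a + (1 - rho)(b - a), x2 = a + rho(b - a); if f(x1) < f(x2) keep [a, x2], otherwise keep [x1, b].
Step 1: [-1.0000, 6.0000], x1=1.6740 (f=0.4543), x2=3.3260 (f=5.4103); f(x1) < f(x2) => keep [-1.0000, 3.3260]
Step 2: [-1.0000, 3.3260], x1=0.6525 (f=0.1207), x2=1.6735 (f=0.4536); f(x1) < f(x2) => keep [-1.0000, 1.6735]
Step 3: [-1.0000, 1.6735], x1=0.0213 (f=0.9579), x2=0.6522 (f=0.1210); f(x1) > f(x2) => keep [0.0213, 1.6735]
Final interval: [0.0213, 1.6735]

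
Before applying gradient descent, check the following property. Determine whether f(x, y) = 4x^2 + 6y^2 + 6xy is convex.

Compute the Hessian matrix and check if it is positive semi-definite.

f(x,y) = 4x^2 + 6y^2 + 6xy
Hessian H = [[8, 6], [6, 12]]
trace(H) = 20, det(H) = 60
Eigenvalues: (20 +/- sqrt(160)) / 2 = 16.32, 3.675
Since both eigenvalues > 0, f is convex.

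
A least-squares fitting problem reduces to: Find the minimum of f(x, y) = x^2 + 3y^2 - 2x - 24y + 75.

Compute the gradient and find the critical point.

f(x,y) = x^2 + 3y^2 - 2x - 24y + 75
df/dx = 2x + (-2) = 0  =>  x = 1
df/dy = 6y + (-24) = 0  =>  y = 4
f(1, 4) = 1*(1)^2 + 3*(4)^2 + -2*(1) + -24*(4) + 75 = 26
Hessian is diagonal with entries 2, 6 > 0, so this is a minimum.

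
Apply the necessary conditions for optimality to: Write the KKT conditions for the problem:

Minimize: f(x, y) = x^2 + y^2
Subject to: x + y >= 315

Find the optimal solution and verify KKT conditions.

KKT conditions for min x^2 + y^2 s.t. x + y >= 315:
Stationarity: 2x = mu, 2y = mu
So x = y = mu/2.
Complementary slackness: mu*(x + y - 315) = 0
Primal feasibility: x + y >= 315; dual feasibility: mu >= 0
If mu = 0 then x = y = 0, but 0 + 0 < 315 is infeasible, so the constraint is active.
Constraint active: x + y = 2*(mu/2) = 315 => mu = 315
x = y = 315/2, f = 99225/2
Verify: stationarity 2*(315/2) = 315 = mu; primal 315/2 + 315/2 = 315 >= 315; dual mu = 315 >= 0; complementary slackness 315*(315 - 315) = 0. All KKT conditions hold.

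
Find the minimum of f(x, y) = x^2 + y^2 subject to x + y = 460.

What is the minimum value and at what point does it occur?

Substitute y = 460 - x into f(x,y) = x^2 + y^2:
g(x) = x^2 + (460 - x)^2 = 2x^2 - 920x + 211600
g'(x) = 4x - 920 = 0  =>  x = 230
y = 460 - 230 = 230
Minimum value = 230^2 + 230^2 = 105800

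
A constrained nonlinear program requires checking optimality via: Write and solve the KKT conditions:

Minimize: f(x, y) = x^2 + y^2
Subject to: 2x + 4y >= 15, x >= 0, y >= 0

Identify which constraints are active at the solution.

KKT conditions for min x^2 + y^2 s.t. 2x + 4y >= 15, x >= 0, y >= 0:
Stationarity: 2x = mu*2 + mu_x, 2y = mu*4 + mu_y, with mu, mu_x, mu_y >= 0
Complementary slackness: mu*(2x + 4y - 15) = 0, mu_x*x = 0, mu_y*y = 0
(0, 0) is infeasible (2*0 + 4*0 < 15), so if mu = 0 stationarity would force x = mu_x/2 >= 0, y = mu_y/2 >= 0 with mu_x*x = mu_y*y = 0, i.e. x = y = 0: contradiction. Hence mu > 0 and 2x + 4y = 15 is active.
Try x > 0, y > 0 (so mu_x = mu_y = 0): x = 2*mu/2, y = 4*mu/2
Substitute: 2*(2*mu/2) + 4*(4*mu/2) = 15
  mu*20/2 = 15 => mu = 3/2
x* = 3/2 > 0, y* = 3 > 0, consistent with mu_x = mu_y = 0.
f is convex and the constraints are linear, so this KKT point is the global minimum.
f* = 45/4
Active constraints: 2x + 4y >= 15 (holds with equality, mu = 3/2 > 0); x >= 0 and y >= 0 are inactive (mu_x = mu_y = 0).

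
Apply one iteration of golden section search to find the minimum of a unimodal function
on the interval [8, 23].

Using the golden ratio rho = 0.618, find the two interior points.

Golden section search on [8, 23].
Golden ratio rho = 0.618 (approx).
Interior points:
  x_1 = 8 + (1-0.618)*15 = 13.7300
  x_2 = 8 + 0.618*15 = 17.2700
Compare f(x_1) and f(x_2) to determine which subinterval to keep.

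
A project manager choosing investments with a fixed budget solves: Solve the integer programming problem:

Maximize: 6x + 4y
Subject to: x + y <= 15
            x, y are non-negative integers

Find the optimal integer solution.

Objective: 6x + 4y, constraint: x + y <= 15
Coefficient of x is 6 >= coefficient of y is 4, so allocate the entire budget to x.
Optimal: x = 15, y = 0, value = 90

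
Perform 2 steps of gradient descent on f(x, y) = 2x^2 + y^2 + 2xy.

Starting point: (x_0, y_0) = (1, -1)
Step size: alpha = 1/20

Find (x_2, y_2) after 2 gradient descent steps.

f(x,y) = 2x^2 + y^2 + 2xy
grad_x = 4x + 2y, grad_y = 2y + 2x
Step 1: grad = (2, 0), (9/10, -1)
Step 2: grad = (8/5, -1/5), (41/50, -99/100)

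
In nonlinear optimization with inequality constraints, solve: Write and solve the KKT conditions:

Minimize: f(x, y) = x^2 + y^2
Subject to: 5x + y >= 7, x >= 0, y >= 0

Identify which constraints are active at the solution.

KKT conditions for min x^2 + y^2 s.t. 5x + 1y >= 7, x >= 0, y >= 0:
Stationarity: 2x = mu*5 + mu_x, 2y = mu*1 + mu_y, with mu, mu_x, mu_y >= 0
Complementary slackness: mu*(5x + y - 7) = 0, mu_x*x = 0, mu_y*y = 0
(0, 0) is infeasible (5*0 + 1*0 < 7), so if mu = 0 stationarity would force x = mu_x/2 >= 0, y = mu_y/2 >= 0 with mu_x*x = mu_y*y = 0, i.e. x = y = 0: contradiction. Hence mu > 0 and 5x + y = 7 is active.
Try x > 0, y > 0 (so mu_x = mu_y = 0): x = 5*mu/2, y = 1*mu/2
Substitute: 5*(5*mu/2) + 1*(1*mu/2) = 7
  mu*26/2 = 7 => mu = 7/13
x* = 35/26 > 0, y* = 7/26 > 0, consistent with mu_x = mu_y = 0.
f is convex and the constraints are linear, so this KKT point is the global minimum.
f* = 49/26
Active constraints: 5x + y >= 7 (holds with equality, mu = 7/13 > 0); x >= 0 and y >= 0 are inactive (mu_x = mu_y = 0).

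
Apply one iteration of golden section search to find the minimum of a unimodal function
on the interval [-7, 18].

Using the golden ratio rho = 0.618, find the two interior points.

Golden section search on [-7, 18].
Golden ratio rho = 0.618 (approx).
Interior points:
  x_1 = -7 + (1-0.618)*25 = 2.5500
  x_2 = -7 + 0.618*25 = 8.4500
Compare f(x_1) and f(x_2) to determine which subinterval to keep.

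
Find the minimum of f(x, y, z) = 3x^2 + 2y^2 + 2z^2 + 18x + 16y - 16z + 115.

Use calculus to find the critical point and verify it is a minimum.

f(x,y,z) = 3x^2 + 2y^2 + 2z^2 + 18x + 16y - 16z + 115
df/dx = 6x + (18) = 0 => x = -3
df/dy = 4y + (16) = 0 => y = -4
df/dz = 4z + (-16) = 0 => z = 4
f(-3,-4,4) = 3*(-3)^2 + 2*(-4)^2 + 2*(4)^2 + 18*(-3) + 16*(-4) + -16*(4) + 115 = 24
Hessian is diagonal with entries 6, 4, 4 > 0, confirmed minimum.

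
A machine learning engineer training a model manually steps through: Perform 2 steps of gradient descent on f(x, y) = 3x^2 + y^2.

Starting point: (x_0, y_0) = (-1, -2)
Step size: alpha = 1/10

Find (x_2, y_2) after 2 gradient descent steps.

f(x,y) = 3x^2 + y^2
grad_x = 6x + 0y, grad_y = 2y + 0x
Step 1: grad = (-6, -4), (-2/5, -8/5)
Step 2: grad = (-12/5, -16/5), (-4/25, -32/25)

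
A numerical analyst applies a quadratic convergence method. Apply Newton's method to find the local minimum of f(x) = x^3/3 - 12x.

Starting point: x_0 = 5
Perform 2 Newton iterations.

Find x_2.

f(x) = x^3/3 - 12x
f'(x) = x^2 - 12, f''(x) = 2x
Newton update: x_{n+1} = x_n - (x_n^2 - 12)/(2*x_n)
Step 1: x_0 = 5, f'=13, f''=10, x_1 = 37/10
Step 2: x_1 = 37/10, f'=169/100, f''=37/5, x_2 = 2569/740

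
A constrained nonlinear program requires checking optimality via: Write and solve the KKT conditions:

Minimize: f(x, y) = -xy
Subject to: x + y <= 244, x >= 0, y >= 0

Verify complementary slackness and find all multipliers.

Problem: min -xy s.t. x + y <= 244 (multiplier lambda), x >= 0 (mu_x), y >= 0 (mu_y)
KKT stationarity: -y + lambda - mu_x = 0, -x + lambda - mu_y = 0, with lambda, mu_x, mu_y >= 0
Complementary slackness: lambda*(x + y - 244) = 0, mu_x*x = 0, mu_y*y = 0
If lambda = 0: y = -mu_x <= 0 and x = -mu_y <= 0 force x = y = 0 with f = 0; but x = y = 122 is feasible with f = -14884 < 0, so this is not the minimum. Hence lambda > 0 and x + y = 244.
Try x > 0, y > 0 (so mu_x = mu_y = 0): y = lambda, x = lambda => x = y = lambda
x + y = 244 => 2*lambda = 244 => lambda = 122
x* = y* = 122 > 0, consistent with mu_x = mu_y = 0.
(Any feasible point with x = 0 or y = 0 has f = 0 > -14884, so the minimum is not on those boundaries.)
min(-xy) = -14884 (i.e. max xy = 14884)
Multipliers: lambda = 122, mu_x = 0, mu_y = 0
Complementary slackness: lambda*(x + y - 244) = 122*(122 + 122 - 244) = 0, mu_x*x = 0*122 = 0, mu_y*y = 0*122 = 0. Satisfied.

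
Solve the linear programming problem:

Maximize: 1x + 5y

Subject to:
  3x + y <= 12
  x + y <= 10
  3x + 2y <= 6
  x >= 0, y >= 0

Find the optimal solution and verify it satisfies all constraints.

Feasible vertices: (0, 0), (0, 3), (2, 0)
Objective 1x + 5y at each vertex:
  (0, 0): 0
  (0, 3): 15
  (2, 0): 2
Maximum is 15 at (0, 3).
Verify constraints at (x, y) = (0, 3):
  3*0 + 1*3 = 3 <= 12
  1*0 + 1*3 = 3 <= 10
  3*0 + 2*3 = 6 <= 6 (active)
  x = 0 >= 0, y = 3 >= 0. All constraints satisfied.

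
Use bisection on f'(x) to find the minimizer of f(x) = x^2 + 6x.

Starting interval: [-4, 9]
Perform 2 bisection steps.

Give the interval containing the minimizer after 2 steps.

Finding critical point of f(x) = x^2 + 6x using bisection on f'(x) = 2x + 6.
f'(x) = 0 when x = -3.
Starting interval: [-4, 9]
Step 1: mid = 5/2, f'(mid) = 11, new interval = [-4, 5/2]
Step 2: mid = -3/4, f'(mid) = 9/2, new interval = [-4, -3/4]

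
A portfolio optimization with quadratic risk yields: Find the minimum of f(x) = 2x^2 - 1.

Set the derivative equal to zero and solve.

f(x) = 2x^2 - 1
f'(x) = 4x + (0) = 0
x = 0/4 = 0
f(0) = -1
Since f''(x) = 4 > 0, this is a minimum.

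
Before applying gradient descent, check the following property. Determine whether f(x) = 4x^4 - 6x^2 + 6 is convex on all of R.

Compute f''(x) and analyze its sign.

f(x) = 4x^4 - 6x^2 + 6
f'(x) = 16x^3 + -12x
f''(x) = 48x^2 + -12
f''(0) = -12 < 0, so not convex near x = 0
Therefore, f is not globally convex on R.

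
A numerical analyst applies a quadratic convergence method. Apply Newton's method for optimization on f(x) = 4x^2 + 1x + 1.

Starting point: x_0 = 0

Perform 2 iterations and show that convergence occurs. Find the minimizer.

f(x) = 4x^2 + 1x + 1, f'(x) = 8x + (1), f''(x) = 8
Step 1: f'(0) = 1, x_1 = 0 - 1/8 = -1/8
Step 2: f'(-1/8) = 0, x_2 = -1/8 (converged)
Newton's method converges in 1 step for quadratics.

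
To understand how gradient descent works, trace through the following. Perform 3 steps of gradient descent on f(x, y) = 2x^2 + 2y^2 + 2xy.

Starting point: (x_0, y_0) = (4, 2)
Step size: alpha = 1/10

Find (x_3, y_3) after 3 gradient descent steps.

f(x,y) = 2x^2 + 2y^2 + 2xy
grad_x = 4x + 2y, grad_y = 4y + 2x
Step 1: grad = (20, 16), (2, 2/5)
Step 2: grad = (44/5, 28/5), (28/25, -4/25)
Step 3: grad = (104/25, 8/5), (88/125, -8/25)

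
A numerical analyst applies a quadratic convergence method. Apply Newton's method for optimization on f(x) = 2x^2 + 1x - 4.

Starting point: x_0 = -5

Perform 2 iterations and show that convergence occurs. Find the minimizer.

f(x) = 2x^2 + 1x - 4, f'(x) = 4x + (1), f''(x) = 4
Step 1: f'(-5) = -19, x_1 = -5 - -19/4 = -1/4
Step 2: f'(-1/4) = 0, x_2 = -1/4 (converged)
Newton's method converges in 1 step for quadratics.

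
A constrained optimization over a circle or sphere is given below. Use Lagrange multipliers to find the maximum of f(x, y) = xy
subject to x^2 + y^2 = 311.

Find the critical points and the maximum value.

Lagrange conditions: y = 2*lambda*x and x = 2*lambda*y
If x = 0 then y = 0, violating the constraint, so x, y != 0.
Dividing: y/x = x/y => x^2 = y^2 => y = x or y = -x
Constraint: 2x^2 = 311 => x^2 = 311/2 => x = +/-sqrt(311/2)
Critical points: (sqrt(311/2), sqrt(311/2)), (-sqrt(311/2), -sqrt(311/2)), (sqrt(311/2), -sqrt(311/2)), (-sqrt(311/2), sqrt(311/2))
  y = x:  xy = x^2 = 311/2  at (sqrt(311/2), sqrt(311/2)) and (-sqrt(311/2), -sqrt(311/2))
  y = -x: xy = -x^2 = -311/2 at (sqrt(311/2), -sqrt(311/2)) and (-sqrt(311/2), sqrt(311/2))
Maximum xy = 311/2 at (sqrt(311/2), sqrt(311/2)) and (-sqrt(311/2), -sqrt(311/2))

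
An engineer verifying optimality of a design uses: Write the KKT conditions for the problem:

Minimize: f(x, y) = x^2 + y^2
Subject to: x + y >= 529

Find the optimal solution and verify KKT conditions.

KKT conditions for min x^2 + y^2 s.t. x + y >= 529:
Stationarity: 2x = mu, 2y = mu
So x = y = mu/2.
Complementary slackness: mu*(x + y - 529) = 0
Primal feasibility: x + y >= 529; dual feasibility: mu >= 0
If mu = 0 then x = y = 0, but 0 + 0 < 529 is infeasible, so the constraint is active.
Constraint active: x + y = 2*(mu/2) = 529 => mu = 529
x = y = 529/2, f = 279841/2
Verify: stationarity 2*(529/2) = 529 = mu; primal 529/2 + 529/2 = 529 >= 529; dual mu = 529 >= 0; complementary slackness 529*(529 - 529) = 0. All KKT conditions hold.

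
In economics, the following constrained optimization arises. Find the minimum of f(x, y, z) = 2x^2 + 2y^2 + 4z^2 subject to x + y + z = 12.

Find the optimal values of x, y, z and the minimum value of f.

Using Lagrange multipliers on f = 2x^2 + 2y^2 + 4z^2 with constraint x + y + z = 12:
Conditions: 2*2*x = lambda, 2*2*y = lambda, 2*4*z = lambda
So x = lambda/4, y = lambda/4, z = lambda/8
Substituting into constraint: lambda * (5/8) = 12
lambda = 96/5
x = 24/5, y = 24/5, z = 12/5
Minimum value = 576/5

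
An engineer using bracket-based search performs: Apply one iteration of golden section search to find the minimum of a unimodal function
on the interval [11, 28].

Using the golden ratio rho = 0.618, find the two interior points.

Golden section search on [11, 28].
Golden ratio rho = 0.618 (approx).
Interior points:
  x_1 = 11 + (1-0.618)*17 = 17.4940
  x_2 = 11 + 0.618*17 = 21.5060
Compare f(x_1) and f(x_2) to determine which subinterval to keep.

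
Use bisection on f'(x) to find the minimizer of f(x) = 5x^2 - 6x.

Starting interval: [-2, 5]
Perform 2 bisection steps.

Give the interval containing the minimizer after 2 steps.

Finding critical point of f(x) = 5x^2 - 6x using bisection on f'(x) = 10x + -6.
f'(x) = 0 when x = 3/5.
Starting interval: [-2, 5]
Step 1: mid = 3/2, f'(mid) = 9, new interval = [-2, 3/2]
Step 2: mid = -1/4, f'(mid) = -17/2, new interval = [-1/4, 3/2]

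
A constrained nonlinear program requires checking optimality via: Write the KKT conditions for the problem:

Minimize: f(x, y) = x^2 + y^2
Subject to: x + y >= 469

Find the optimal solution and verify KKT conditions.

KKT conditions for min x^2 + y^2 s.t. x + y >= 469:
Stationarity: 2x = mu, 2y = mu
So x = y = mu/2.
Complementary slackness: mu*(x + y - 469) = 0
Primal feasibility: x + y >= 469; dual feasibility: mu >= 0
If mu = 0 then x = y = 0, but 0 + 0 < 469 is infeasible, so the constraint is active.
Constraint active: x + y = 2*(mu/2) = 469 => mu = 469
x = y = 469/2, f = 219961/2
Verify: stationarity 2*(469/2) = 469 = mu; primal 469/2 + 469/2 = 469 >= 469; dual mu = 469 >= 0; complementary slackness 469*(469 - 469) = 0. All KKT conditions hold.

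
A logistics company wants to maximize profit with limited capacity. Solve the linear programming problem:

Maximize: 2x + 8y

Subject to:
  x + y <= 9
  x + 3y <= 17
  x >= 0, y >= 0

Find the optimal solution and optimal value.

Feasible vertices: (0, 0), (0, 17/3), (5, 4), (9, 0)
Objective 2x + 8y at each:
  (0, 0): 0
  (0, 17/3): 136/3
  (5, 4): 42
  (9, 0): 18
Maximum is 136/3 at (0, 17/3).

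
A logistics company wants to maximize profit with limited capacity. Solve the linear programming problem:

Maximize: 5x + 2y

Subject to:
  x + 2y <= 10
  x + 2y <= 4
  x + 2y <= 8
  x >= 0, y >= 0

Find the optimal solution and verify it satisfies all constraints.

Feasible vertices: (0, 0), (0, 2), (4, 0)
Objective 5x + 2y at each vertex:
  (0, 0): 0
  (0, 2): 4
  (4, 0): 20
Maximum is 20 at (4, 0).
Verify constraints at (x, y) = (4, 0):
  1*4 + 2*0 = 4 <= 10
  1*4 + 2*0 = 4 <= 4 (active)
  1*4 + 2*0 = 4 <= 8
  x = 4 >= 0, y = 0 >= 0. All constraints satisfied.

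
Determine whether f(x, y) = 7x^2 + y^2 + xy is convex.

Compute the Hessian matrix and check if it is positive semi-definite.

f(x,y) = 7x^2 + y^2 + xy
Hessian H = [[14, 1], [1, 2]]
trace(H) = 16, det(H) = 27
Eigenvalues: (16 +/- sqrt(148)) / 2 = 14.08, 1.917
Since both eigenvalues > 0, f is convex.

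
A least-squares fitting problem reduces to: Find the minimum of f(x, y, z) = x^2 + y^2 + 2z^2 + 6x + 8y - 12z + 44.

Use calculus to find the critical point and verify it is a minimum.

f(x,y,z) = x^2 + y^2 + 2z^2 + 6x + 8y - 12z + 44
df/dx = 2x + (6) = 0 => x = -3
df/dy = 2y + (8) = 0 => y = -4
df/dz = 4z + (-12) = 0 => z = 3
f(-3,-4,3) = 1*(-3)^2 + 1*(-4)^2 + 2*(3)^2 + 6*(-3) + 8*(-4) + -12*(3) + 44 = 1
Hessian is diagonal with entries 2, 2, 4 > 0, confirmed minimum.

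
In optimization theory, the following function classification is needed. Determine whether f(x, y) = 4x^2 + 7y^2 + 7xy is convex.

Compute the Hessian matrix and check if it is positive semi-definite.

f(x,y) = 4x^2 + 7y^2 + 7xy
Hessian H = [[8, 7], [7, 14]]
trace(H) = 22, det(H) = 63
Eigenvalues: (22 +/- sqrt(232)) / 2 = 18.62, 3.384
Since both eigenvalues > 0, f is convex.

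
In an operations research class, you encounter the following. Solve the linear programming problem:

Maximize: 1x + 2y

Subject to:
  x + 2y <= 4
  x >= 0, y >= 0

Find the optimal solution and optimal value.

The feasible region has vertices at [(0, 0), (4, 0), (0, 2)].
Checking objective 1x + 2y at each vertex:
  (0, 0): 1*0 + 2*0 = 0
  (4, 0): 1*4 + 2*0 = 4
  (0, 2): 1*0 + 2*2 = 4
Maximum is 4 at (4, 0).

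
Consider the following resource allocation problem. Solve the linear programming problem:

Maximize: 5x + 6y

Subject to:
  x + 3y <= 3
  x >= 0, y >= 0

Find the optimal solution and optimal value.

The feasible region has vertices at [(0, 0), (3, 0), (0, 1)].
Checking objective 5x + 6y at each vertex:
  (0, 0): 5*0 + 6*0 = 0
  (3, 0): 5*3 + 6*0 = 15
  (0, 1): 5*0 + 6*1 = 6
Maximum is 15 at (3, 0).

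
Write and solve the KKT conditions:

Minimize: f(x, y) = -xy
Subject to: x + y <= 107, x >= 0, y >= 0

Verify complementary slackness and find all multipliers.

Problem: min -xy s.t. x + y <= 107 (multiplier lambda), x >= 0 (mu_x), y >= 0 (mu_y)
KKT stationarity: -y + lambda - mu_x = 0, -x + lambda - mu_y = 0, with lambda, mu_x, mu_y >= 0
Complementary slackness: lambda*(x + y - 107) = 0, mu_x*x = 0, mu_y*y = 0
If lambda = 0: y = -mu_x <= 0 and x = -mu_y <= 0 force x = y = 0 with f = 0; but x = y = 107/2 is feasible with f = -11449/4 < 0, so this is not the minimum. Hence lambda > 0 and x + y = 107.
Try x > 0, y > 0 (so mu_x = mu_y = 0): y = lambda, x = lambda => x = y = lambda
x + y = 107 => 2*lambda = 107 => lambda = 107/2
x* = y* = 107/2 > 0, consistent with mu_x = mu_y = 0.
(Any feasible point with x = 0 or y = 0 has f = 0 > -11449/4, so the minimum is not on those boundaries.)
min(-xy) = -11449/4 (i.e. max xy = 11449/4)
Multipliers: lambda = 107/2, mu_x = 0, mu_y = 0
Complementary slackness: lambda*(x + y - 107) = 107/2*(107/2 + 107/2 - 107) = 0, mu_x*x = 0*107/2 = 0, mu_y*y = 0*107/2 = 0. Satisfied.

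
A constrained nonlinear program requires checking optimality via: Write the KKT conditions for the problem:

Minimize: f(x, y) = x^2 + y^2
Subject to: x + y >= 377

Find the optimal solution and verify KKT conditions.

KKT conditions for min x^2 + y^2 s.t. x + y >= 377:
Stationarity: 2x = mu, 2y = mu
So x = y = mu/2.
Complementary slackness: mu*(x + y - 377) = 0
Primal feasibility: x + y >= 377; dual feasibility: mu >= 0
If mu = 0 then x = y = 0, but 0 + 0 < 377 is infeasible, so the constraint is active.
Constraint active: x + y = 2*(mu/2) = 377 => mu = 377
x = y = 377/2, f = 142129/2
Verify: stationarity 2*(377/2) = 377 = mu; primal 377/2 + 377/2 = 377 >= 377; dual mu = 377 >= 0; complementary slackness 377*(377 - 377) = 0. All KKT conditions hold.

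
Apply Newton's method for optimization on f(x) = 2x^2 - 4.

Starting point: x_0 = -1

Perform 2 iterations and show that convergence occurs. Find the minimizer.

f(x) = 2x^2 - 4, f'(x) = 4x + (0), f''(x) = 4
Step 1: f'(-1) = -4, x_1 = -1 - -4/4 = 0
Step 2: f'(0) = 0, x_2 = 0 (converged)
Newton's method converges in 1 step for quadratics.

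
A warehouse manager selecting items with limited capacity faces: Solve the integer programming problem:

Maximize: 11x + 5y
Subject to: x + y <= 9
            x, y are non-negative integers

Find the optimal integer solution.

Objective: 11x + 5y, constraint: x + y <= 9
Coefficient of x is 11 >= coefficient of y is 5, so allocate the entire budget to x.
Optimal: x = 9, y = 0, value = 99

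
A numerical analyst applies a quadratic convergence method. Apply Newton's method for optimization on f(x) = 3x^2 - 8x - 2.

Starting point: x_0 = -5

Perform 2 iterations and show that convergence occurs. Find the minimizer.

f(x) = 3x^2 - 8x - 2, f'(x) = 6x + (-8), f''(x) = 6
Step 1: f'(-5) = -38, x_1 = -5 - -38/6 = 4/3
Step 2: f'(4/3) = 0, x_2 = 4/3 (converged)
Newton's method converges in 1 step for quadratics.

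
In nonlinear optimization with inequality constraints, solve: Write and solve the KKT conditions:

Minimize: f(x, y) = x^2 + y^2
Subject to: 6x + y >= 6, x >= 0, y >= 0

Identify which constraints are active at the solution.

KKT conditions for min x^2 + y^2 s.t. 6x + 1y >= 6, x >= 0, y >= 0:
Stationarity: 2x = mu*6 + mu_x, 2y = mu*1 + mu_y, with mu, mu_x, mu_y >= 0
Complementary slackness: mu*(6x + y - 6) = 0, mu_x*x = 0, mu_y*y = 0
(0, 0) is infeasible (6*0 + 1*0 < 6), so if mu = 0 stationarity would force x = mu_x/2 >= 0, y = mu_y/2 >= 0 with mu_x*x = mu_y*y = 0, i.e. x = y = 0: contradiction. Hence mu > 0 and 6x + y = 6 is active.
Try x > 0, y > 0 (so mu_x = mu_y = 0): x = 6*mu/2, y = 1*mu/2
Substitute: 6*(6*mu/2) + 1*(1*mu/2) = 6
  mu*37/2 = 6 => mu = 12/37
x* = 36/37 > 0, y* = 6/37 > 0, consistent with mu_x = mu_y = 0.
f is convex and the constraints are linear, so this KKT point is the global minimum.
f* = 36/37
Active constraints: 6x + y >= 6 (holds with equality, mu = 12/37 > 0); x >= 0 and y >= 0 are inactive (mu_x = mu_y = 0).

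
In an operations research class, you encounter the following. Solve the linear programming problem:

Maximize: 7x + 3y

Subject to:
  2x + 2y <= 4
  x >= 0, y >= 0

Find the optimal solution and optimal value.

The feasible region has vertices at [(0, 0), (2, 0), (0, 2)].
Checking objective 7x + 3y at each vertex:
  (0, 0): 7*0 + 3*0 = 0
  (2, 0): 7*2 + 3*0 = 14
  (0, 2): 7*0 + 3*2 = 6
Maximum is 14 at (2, 0).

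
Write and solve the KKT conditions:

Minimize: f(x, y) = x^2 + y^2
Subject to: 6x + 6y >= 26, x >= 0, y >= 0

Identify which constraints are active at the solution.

KKT conditions for min x^2 + y^2 s.t. 6x + 6y >= 26, x >= 0, y >= 0:
Stationarity: 2x = mu*6 + mu_x, 2y = mu*6 + mu_y, with mu, mu_x, mu_y >= 0
Complementary slackness: mu*(6x + 6y - 26) = 0, mu_x*x = 0, mu_y*y = 0
(0, 0) is infeasible (6*0 + 6*0 < 26), so if mu = 0 stationarity would force x = mu_x/2 >= 0, y = mu_y/2 >= 0 with mu_x*x = mu_y*y = 0, i.e. x = y = 0: contradiction. Hence mu > 0 and 6x + 6y = 26 is active.
Try x > 0, y > 0 (so mu_x = mu_y = 0): x = 6*mu/2, y = 6*mu/2
Substitute: 6*(6*mu/2) + 6*(6*mu/2) = 26
  mu*72/2 = 26 => mu = 13/18
x* = 13/6 > 0, y* = 13/6 > 0, consistent with mu_x = mu_y = 0.
f is convex and the constraints are linear, so this KKT point is the global minimum.
f* = 169/18
Active constraints: 6x + 6y >= 26 (holds with equality, mu = 13/18 > 0); x >= 0 and y >= 0 are inactive (mu_x = mu_y = 0).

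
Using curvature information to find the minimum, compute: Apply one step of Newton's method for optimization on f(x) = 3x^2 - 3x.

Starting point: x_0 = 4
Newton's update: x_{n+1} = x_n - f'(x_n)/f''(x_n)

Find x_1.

f(x) = 3x^2 - 3x
f'(x) = 6x + (-3), f''(x) = 6
Newton step: x_1 = x_0 - f'(x_0)/f''(x_0)
f'(4) = 21
x_1 = 4 - 21/6 = 1/2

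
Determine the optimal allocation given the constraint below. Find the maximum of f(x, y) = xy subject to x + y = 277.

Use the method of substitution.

Substitute y = 277 - x into f(x,y) = xy:
g(x) = x(277 - x) = 277x - x^2
g'(x) = 277 - 2x = 0  =>  x = 277/2
y = 277 - 277/2 = 277/2
Maximum value = (277/2) * (277/2) = 76729/4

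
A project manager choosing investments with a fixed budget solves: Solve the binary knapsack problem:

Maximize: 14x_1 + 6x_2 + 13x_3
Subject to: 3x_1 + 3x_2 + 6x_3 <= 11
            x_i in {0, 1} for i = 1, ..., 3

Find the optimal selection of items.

Items: item 1 (v=14, w=3), item 2 (v=6, w=3), item 3 (v=13, w=6)
Capacity: 11
Checking all 8 subsets (w = total weight, v = total value):
  {}: w = 0, v = 0
  {1}: w = 3, v = 14
  {2}: w = 3, v = 6
  {3}: w = 6, v = 13
  {1, 2}: w = 6, v = 20
  {1, 3}: w = 9, v = 27
  {2, 3}: w = 9, v = 19
  {1, 2, 3}: w = 12 > 11, infeasible
Best feasible subset: items [1, 3]
Total weight: 9 <= 11, total value: 27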